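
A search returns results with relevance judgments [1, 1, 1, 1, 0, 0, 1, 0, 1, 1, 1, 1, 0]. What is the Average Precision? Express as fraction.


Computing P@k for each relevant position:
Position 1: relevant, P@1 = 1/1 = 1
Position 2: relevant, P@2 = 2/2 = 1
Position 3: relevant, P@3 = 3/3 = 1
Position 4: relevant, P@4 = 4/4 = 1
Position 5: not relevant
Position 6: not relevant
Position 7: relevant, P@7 = 5/7 = 5/7
Position 8: not relevant
Position 9: relevant, P@9 = 6/9 = 2/3
Position 10: relevant, P@10 = 7/10 = 7/10
Position 11: relevant, P@11 = 8/11 = 8/11
Position 12: relevant, P@12 = 9/12 = 3/4
Position 13: not relevant
Sum of P@k = 1 + 1 + 1 + 1 + 5/7 + 2/3 + 7/10 + 8/11 + 3/4 = 34919/4620
AP = 34919/4620 / 9 = 34919/41580

34919/41580


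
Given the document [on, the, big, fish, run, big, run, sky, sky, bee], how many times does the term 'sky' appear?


Document has 10 words
Scanning for 'sky':
Found at positions: [7, 8]
Count = 2

2


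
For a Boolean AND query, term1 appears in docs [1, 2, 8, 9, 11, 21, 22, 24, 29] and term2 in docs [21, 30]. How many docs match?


Boolean AND: find intersection of posting lists
term1 docs: [1, 2, 8, 9, 11, 21, 22, 24, 29]
term2 docs: [21, 30]
Intersection: [21]
|intersection| = 1

1


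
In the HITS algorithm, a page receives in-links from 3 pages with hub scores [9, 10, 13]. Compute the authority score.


Authority = sum of hub scores of in-linkers
In-link 1: hub score = 9
In-link 2: hub score = 10
In-link 3: hub score = 13
Authority = 9 + 10 + 13 = 32

32


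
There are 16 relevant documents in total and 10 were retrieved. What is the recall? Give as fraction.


Recall = retrieved_relevant / total_relevant
= 10 / 16
= 10 / (10 + 6)
= 5/8

5/8


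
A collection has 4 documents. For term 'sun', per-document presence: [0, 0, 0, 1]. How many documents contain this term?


Checking each document for 'sun':
Doc 1: absent
Doc 2: absent
Doc 3: absent
Doc 4: present
df = sum of presences = 0 + 0 + 0 + 1 = 1

1


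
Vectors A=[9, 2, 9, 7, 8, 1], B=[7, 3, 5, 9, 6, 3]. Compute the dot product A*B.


Dot product = sum of element-wise products
A[0]*B[0] = 9*7 = 63
A[1]*B[1] = 2*3 = 6
A[2]*B[2] = 9*5 = 45
A[3]*B[3] = 7*9 = 63
A[4]*B[4] = 8*6 = 48
A[5]*B[5] = 1*3 = 3
Sum = 63 + 6 + 45 + 63 + 48 + 3 = 228

228


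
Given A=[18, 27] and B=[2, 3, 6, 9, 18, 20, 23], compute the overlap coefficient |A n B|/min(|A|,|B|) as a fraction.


A intersect B = [18]
|A intersect B| = 1
min(|A|, |B|) = min(2, 7) = 2
Overlap = 1 / 2 = 1/2

1/2


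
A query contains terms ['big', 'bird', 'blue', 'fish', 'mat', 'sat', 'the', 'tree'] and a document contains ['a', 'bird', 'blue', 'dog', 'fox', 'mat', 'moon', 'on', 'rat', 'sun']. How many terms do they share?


Query terms: ['big', 'bird', 'blue', 'fish', 'mat', 'sat', 'the', 'tree']
Document terms: ['a', 'bird', 'blue', 'dog', 'fox', 'mat', 'moon', 'on', 'rat', 'sun']
Common terms: ['bird', 'blue', 'mat']
Overlap count = 3

3


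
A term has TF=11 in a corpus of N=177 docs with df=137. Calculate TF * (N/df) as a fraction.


TF * (N/df)
= 11 * (177/137)
= 11 * 177/137
= 1947/137

1947/137


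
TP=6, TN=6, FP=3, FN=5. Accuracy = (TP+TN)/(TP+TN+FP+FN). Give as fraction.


Accuracy = (TP + TN) / (TP + TN + FP + FN)
TP + TN = 6 + 6 = 12
Total = 6 + 6 + 3 + 5 = 20
Accuracy = 12 / 20 = 3/5

3/5


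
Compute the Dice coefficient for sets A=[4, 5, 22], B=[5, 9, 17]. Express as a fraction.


A intersect B = [5]
|A intersect B| = 1
|A| = 3, |B| = 3
Dice = 2*1 / (3+3)
= 2 / 6 = 1/3

1/3


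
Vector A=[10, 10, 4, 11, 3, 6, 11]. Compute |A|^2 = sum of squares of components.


|A|^2 = sum of squared components
A[0]^2 = 10^2 = 100
A[1]^2 = 10^2 = 100
A[2]^2 = 4^2 = 16
A[3]^2 = 11^2 = 121
A[4]^2 = 3^2 = 9
A[5]^2 = 6^2 = 36
A[6]^2 = 11^2 = 121
Sum = 100 + 100 + 16 + 121 + 9 + 36 + 121 = 503

503


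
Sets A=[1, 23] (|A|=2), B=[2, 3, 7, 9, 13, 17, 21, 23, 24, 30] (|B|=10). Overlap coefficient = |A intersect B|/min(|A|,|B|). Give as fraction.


A intersect B = [23]
|A intersect B| = 1
min(|A|, |B|) = min(2, 10) = 2
Overlap = 1 / 2 = 1/2

1/2


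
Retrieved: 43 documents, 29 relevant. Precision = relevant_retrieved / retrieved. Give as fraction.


Precision = relevant_retrieved / total_retrieved
= 29 / 43
= 29 / (29 + 14)
= 29/43

29/43


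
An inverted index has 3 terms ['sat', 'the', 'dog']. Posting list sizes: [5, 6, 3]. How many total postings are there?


Summing posting list sizes:
'sat': 5 postings
'the': 6 postings
'dog': 3 postings
Total = 5 + 6 + 3 = 14

14


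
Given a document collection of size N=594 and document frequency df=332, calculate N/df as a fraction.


IDF ratio = N / df
= 594 / 332
= 297/166

297/166


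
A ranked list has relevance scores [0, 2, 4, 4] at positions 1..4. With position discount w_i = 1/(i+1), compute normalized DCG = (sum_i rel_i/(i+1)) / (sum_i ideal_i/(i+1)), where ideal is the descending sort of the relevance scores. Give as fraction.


Position discount weights w_i = 1/(i+1) for i=1..4:
Weights = [1/2, 1/3, 1/4, 1/5]
Actual relevance: [0, 2, 4, 4]
DCG = 0/2 + 2/3 + 4/4 + 4/5 = 37/15
Ideal relevance (sorted desc): [4, 4, 2, 0]
Ideal DCG = 4/2 + 4/3 + 2/4 + 0/5 = 23/6
nDCG = DCG / ideal_DCG = 37/15 / 23/6 = 74/115

74/115


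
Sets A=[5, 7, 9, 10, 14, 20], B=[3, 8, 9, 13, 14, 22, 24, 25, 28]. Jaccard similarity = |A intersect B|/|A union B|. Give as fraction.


A intersect B = [9, 14]
|A intersect B| = 2
A union B = [3, 5, 7, 8, 9, 10, 13, 14, 20, 22, 24, 25, 28]
|A union B| = 13
Jaccard = 2/13 = 2/13

2/13


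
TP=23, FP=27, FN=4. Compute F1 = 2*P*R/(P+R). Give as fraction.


F1 = 2 * P * R / (P + R)
P = TP/(TP+FP) = 23/50 = 23/50
R = TP/(TP+FN) = 23/27 = 23/27
2 * P * R = 2 * 23/50 * 23/27 = 529/675
P + R = 23/50 + 23/27 = 1771/1350
F1 = 529/675 / 1771/1350 = 46/77

46/77


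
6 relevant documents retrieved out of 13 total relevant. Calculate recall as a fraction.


Recall = retrieved_relevant / total_relevant
= 6 / 13
= 6 / (6 + 7)
= 6/13

6/13


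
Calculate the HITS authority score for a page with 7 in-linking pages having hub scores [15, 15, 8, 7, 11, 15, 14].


Authority = sum of hub scores of in-linkers
In-link 1: hub score = 15
In-link 2: hub score = 15
In-link 3: hub score = 8
In-link 4: hub score = 7
In-link 5: hub score = 11
In-link 6: hub score = 15
In-link 7: hub score = 14
Authority = 15 + 15 + 8 + 7 + 11 + 15 + 14 = 85

85


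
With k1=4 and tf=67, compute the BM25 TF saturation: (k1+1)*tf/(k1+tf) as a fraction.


BM25 TF component = (k1+1)*tf / (k1+tf)
k1 = 4, tf = 67
Numerator = (4+1)*67 = 335
Denominator = 4 + 67 = 71
= 335/71 = 335/71

335/71


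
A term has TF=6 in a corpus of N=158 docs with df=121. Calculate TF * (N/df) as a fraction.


TF * (N/df)
= 6 * (158/121)
= 6 * 158/121
= 948/121

948/121


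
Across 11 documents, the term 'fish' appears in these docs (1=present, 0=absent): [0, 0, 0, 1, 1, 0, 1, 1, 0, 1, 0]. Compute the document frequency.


Checking each document for 'fish':
Doc 1: absent
Doc 2: absent
Doc 3: absent
Doc 4: present
Doc 5: present
Doc 6: absent
Doc 7: present
Doc 8: present
Doc 9: absent
Doc 10: present
Doc 11: absent
df = sum of presences = 0 + 0 + 0 + 1 + 1 + 0 + 1 + 1 + 0 + 1 + 0 = 5

5


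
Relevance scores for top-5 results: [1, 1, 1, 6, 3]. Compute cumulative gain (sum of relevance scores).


Cumulative Gain = sum of relevance scores
Position 1: rel=1, running sum=1
Position 2: rel=1, running sum=2
Position 3: rel=1, running sum=3
Position 4: rel=6, running sum=9
Position 5: rel=3, running sum=12
CG = 12

12


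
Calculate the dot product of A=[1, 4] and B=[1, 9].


Dot product = sum of element-wise products
A[0]*B[0] = 1*1 = 1
A[1]*B[1] = 4*9 = 36
Sum = 1 + 36 = 37

37


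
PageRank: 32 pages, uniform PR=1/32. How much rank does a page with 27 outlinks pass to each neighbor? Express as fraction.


Initial PR = 1/32 = 1/32
Outlinks = 27
Contribution per link = PR / outlinks
= 1/32 / 27
= 1/864

1/864


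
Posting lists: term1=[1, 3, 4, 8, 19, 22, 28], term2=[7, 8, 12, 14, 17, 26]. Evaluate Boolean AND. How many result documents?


Boolean AND: find intersection of posting lists
term1 docs: [1, 3, 4, 8, 19, 22, 28]
term2 docs: [7, 8, 12, 14, 17, 26]
Intersection: [8]
|intersection| = 1

1


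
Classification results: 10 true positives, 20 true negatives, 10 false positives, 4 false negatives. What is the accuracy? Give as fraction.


Accuracy = (TP + TN) / (TP + TN + FP + FN)
TP + TN = 10 + 20 = 30
Total = 10 + 20 + 10 + 4 = 44
Accuracy = 30 / 44 = 15/22

15/22


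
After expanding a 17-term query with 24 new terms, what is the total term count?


Original terms: 17
Expansion terms: 24
Total = 17 + 24 = 41

41


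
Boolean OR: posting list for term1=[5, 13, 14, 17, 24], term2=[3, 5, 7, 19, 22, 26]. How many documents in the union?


Boolean OR: find union of posting lists
term1 docs: [5, 13, 14, 17, 24]
term2 docs: [3, 5, 7, 19, 22, 26]
Union: [3, 5, 7, 13, 14, 17, 19, 22, 24, 26]
|union| = 10

10


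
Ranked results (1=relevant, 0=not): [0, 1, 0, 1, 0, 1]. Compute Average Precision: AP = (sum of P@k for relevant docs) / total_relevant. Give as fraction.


Computing P@k for each relevant position:
Position 1: not relevant
Position 2: relevant, P@2 = 1/2 = 1/2
Position 3: not relevant
Position 4: relevant, P@4 = 2/4 = 1/2
Position 5: not relevant
Position 6: relevant, P@6 = 3/6 = 1/2
Sum of P@k = 1/2 + 1/2 + 1/2 = 3/2
AP = 3/2 / 3 = 1/2

1/2


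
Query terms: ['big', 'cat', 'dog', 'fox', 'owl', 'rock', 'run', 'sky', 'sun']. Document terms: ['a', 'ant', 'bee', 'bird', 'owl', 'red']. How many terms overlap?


Query terms: ['big', 'cat', 'dog', 'fox', 'owl', 'rock', 'run', 'sky', 'sun']
Document terms: ['a', 'ant', 'bee', 'bird', 'owl', 'red']
Common terms: ['owl']
Overlap count = 1

1


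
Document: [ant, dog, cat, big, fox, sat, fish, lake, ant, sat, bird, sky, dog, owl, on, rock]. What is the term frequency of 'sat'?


Document has 16 words
Scanning for 'sat':
Found at positions: [5, 9]
Count = 2

2


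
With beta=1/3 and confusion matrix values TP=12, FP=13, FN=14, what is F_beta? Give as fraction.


P = TP/(TP+FP) = 12/25 = 12/25
R = TP/(TP+FN) = 12/26 = 6/13
beta^2 = 1/3^2 = 1/9
(1 + beta^2) = 10/9
Numerator = (1+beta^2)*P*R = 16/65
Denominator = beta^2*P + R = 4/75 + 6/13 = 502/975
F_beta = 120/251

120/251


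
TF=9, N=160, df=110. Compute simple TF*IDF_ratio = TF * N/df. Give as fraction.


TF * (N/df)
= 9 * (160/110)
= 9 * 16/11
= 144/11

144/11


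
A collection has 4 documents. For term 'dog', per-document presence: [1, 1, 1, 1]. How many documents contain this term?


Checking each document for 'dog':
Doc 1: present
Doc 2: present
Doc 3: present
Doc 4: present
df = sum of presences = 1 + 1 + 1 + 1 = 4

4


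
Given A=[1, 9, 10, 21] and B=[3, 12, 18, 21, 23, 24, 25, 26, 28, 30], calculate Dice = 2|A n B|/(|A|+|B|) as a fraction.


A intersect B = [21]
|A intersect B| = 1
|A| = 4, |B| = 10
Dice = 2*1 / (4+10)
= 2 / 14 = 1/7

1/7


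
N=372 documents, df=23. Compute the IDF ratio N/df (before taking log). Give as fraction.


IDF ratio = N / df
= 372 / 23
= 372/23

372/23


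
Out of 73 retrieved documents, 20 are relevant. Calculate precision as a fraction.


Precision = relevant_retrieved / total_retrieved
= 20 / 73
= 20 / (20 + 53)
= 20/73

20/73


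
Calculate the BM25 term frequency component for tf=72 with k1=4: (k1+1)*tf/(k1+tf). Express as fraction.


BM25 TF component = (k1+1)*tf / (k1+tf)
k1 = 4, tf = 72
Numerator = (4+1)*72 = 360
Denominator = 4 + 72 = 76
= 360/76 = 90/19

90/19


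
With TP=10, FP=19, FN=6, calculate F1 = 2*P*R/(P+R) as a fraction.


F1 = 2 * P * R / (P + R)
P = TP/(TP+FP) = 10/29 = 10/29
R = TP/(TP+FN) = 10/16 = 5/8
2 * P * R = 2 * 10/29 * 5/8 = 25/58
P + R = 10/29 + 5/8 = 225/232
F1 = 25/58 / 225/232 = 4/9

4/9


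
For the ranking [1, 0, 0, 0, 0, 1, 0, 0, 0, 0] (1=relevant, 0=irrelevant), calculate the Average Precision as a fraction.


Computing P@k for each relevant position:
Position 1: relevant, P@1 = 1/1 = 1
Position 2: not relevant
Position 3: not relevant
Position 4: not relevant
Position 5: not relevant
Position 6: relevant, P@6 = 2/6 = 1/3
Position 7: not relevant
Position 8: not relevant
Position 9: not relevant
Position 10: not relevant
Sum of P@k = 1 + 1/3 = 4/3
AP = 4/3 / 2 = 2/3

2/3


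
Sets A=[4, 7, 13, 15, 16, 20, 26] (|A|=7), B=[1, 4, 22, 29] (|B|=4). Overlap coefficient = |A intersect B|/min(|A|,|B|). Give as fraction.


A intersect B = [4]
|A intersect B| = 1
min(|A|, |B|) = min(7, 4) = 4
Overlap = 1 / 4 = 1/4

1/4


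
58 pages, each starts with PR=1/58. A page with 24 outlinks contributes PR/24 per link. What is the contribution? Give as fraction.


Initial PR = 1/58 = 1/58
Outlinks = 24
Contribution per link = PR / outlinks
= 1/58 / 24
= 1/1392

1/1392


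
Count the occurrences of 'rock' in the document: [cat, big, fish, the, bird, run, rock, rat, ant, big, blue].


Document has 11 words
Scanning for 'rock':
Found at positions: [6]
Count = 1

1


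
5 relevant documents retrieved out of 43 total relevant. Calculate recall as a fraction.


Recall = retrieved_relevant / total_relevant
= 5 / 43
= 5 / (5 + 38)
= 5/43

5/43


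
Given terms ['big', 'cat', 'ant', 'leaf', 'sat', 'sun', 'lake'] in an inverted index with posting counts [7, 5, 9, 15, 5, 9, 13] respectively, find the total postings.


Summing posting list sizes:
'big': 7 postings
'cat': 5 postings
'ant': 9 postings
'leaf': 15 postings
'sat': 5 postings
'sun': 9 postings
'lake': 13 postings
Total = 7 + 5 + 9 + 15 + 5 + 9 + 13 = 63

63


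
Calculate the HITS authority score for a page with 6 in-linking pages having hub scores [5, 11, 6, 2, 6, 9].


Authority = sum of hub scores of in-linkers
In-link 1: hub score = 5
In-link 2: hub score = 11
In-link 3: hub score = 6
In-link 4: hub score = 2
In-link 5: hub score = 6
In-link 6: hub score = 9
Authority = 5 + 11 + 6 + 2 + 6 + 9 = 39

39


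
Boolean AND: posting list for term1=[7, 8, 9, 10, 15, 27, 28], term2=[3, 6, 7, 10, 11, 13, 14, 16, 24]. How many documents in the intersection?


Boolean AND: find intersection of posting lists
term1 docs: [7, 8, 9, 10, 15, 27, 28]
term2 docs: [3, 6, 7, 10, 11, 13, 14, 16, 24]
Intersection: [7, 10]
|intersection| = 2

2


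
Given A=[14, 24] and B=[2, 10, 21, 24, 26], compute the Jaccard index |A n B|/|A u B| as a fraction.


A intersect B = [24]
|A intersect B| = 1
A union B = [2, 10, 14, 21, 24, 26]
|A union B| = 6
Jaccard = 1/6 = 1/6

1/6


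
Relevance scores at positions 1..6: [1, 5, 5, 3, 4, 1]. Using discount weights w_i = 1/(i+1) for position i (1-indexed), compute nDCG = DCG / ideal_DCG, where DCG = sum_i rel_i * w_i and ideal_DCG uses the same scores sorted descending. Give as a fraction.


Position discount weights w_i = 1/(i+1) for i=1..6:
Weights = [1/2, 1/3, 1/4, 1/5, 1/6, 1/7]
Actual relevance: [1, 5, 5, 3, 4, 1]
DCG = 1/2 + 5/3 + 5/4 + 3/5 + 4/6 + 1/7 = 2027/420
Ideal relevance (sorted desc): [5, 5, 4, 3, 1, 1]
Ideal DCG = 5/2 + 5/3 + 4/4 + 3/5 + 1/6 + 1/7 = 638/105
nDCG = DCG / ideal_DCG = 2027/420 / 638/105 = 2027/2552

2027/2552


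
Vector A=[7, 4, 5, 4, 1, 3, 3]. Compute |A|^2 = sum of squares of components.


|A|^2 = sum of squared components
A[0]^2 = 7^2 = 49
A[1]^2 = 4^2 = 16
A[2]^2 = 5^2 = 25
A[3]^2 = 4^2 = 16
A[4]^2 = 1^2 = 1
A[5]^2 = 3^2 = 9
A[6]^2 = 3^2 = 9
Sum = 49 + 16 + 25 + 16 + 1 + 9 + 9 = 125

125


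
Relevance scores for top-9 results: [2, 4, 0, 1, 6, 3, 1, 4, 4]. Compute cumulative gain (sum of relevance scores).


Cumulative Gain = sum of relevance scores
Position 1: rel=2, running sum=2
Position 2: rel=4, running sum=6
Position 3: rel=0, running sum=6
Position 4: rel=1, running sum=7
Position 5: rel=6, running sum=13
Position 6: rel=3, running sum=16
Position 7: rel=1, running sum=17
Position 8: rel=4, running sum=21
Position 9: rel=4, running sum=25
CG = 25

25


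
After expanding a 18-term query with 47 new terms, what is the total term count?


Original terms: 18
Expansion terms: 47
Total = 18 + 47 = 65

65


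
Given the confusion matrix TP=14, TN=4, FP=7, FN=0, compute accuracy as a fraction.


Accuracy = (TP + TN) / (TP + TN + FP + FN)
TP + TN = 14 + 4 = 18
Total = 14 + 4 + 7 + 0 = 25
Accuracy = 18 / 25 = 18/25

18/25


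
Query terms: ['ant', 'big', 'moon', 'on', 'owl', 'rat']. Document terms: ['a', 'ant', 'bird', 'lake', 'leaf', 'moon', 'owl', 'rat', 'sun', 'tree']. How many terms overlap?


Query terms: ['ant', 'big', 'moon', 'on', 'owl', 'rat']
Document terms: ['a', 'ant', 'bird', 'lake', 'leaf', 'moon', 'owl', 'rat', 'sun', 'tree']
Common terms: ['ant', 'moon', 'owl', 'rat']
Overlap count = 4

4


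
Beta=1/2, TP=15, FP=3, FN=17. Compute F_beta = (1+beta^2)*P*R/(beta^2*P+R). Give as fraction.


P = TP/(TP+FP) = 15/18 = 5/6
R = TP/(TP+FN) = 15/32 = 15/32
beta^2 = 1/2^2 = 1/4
(1 + beta^2) = 5/4
Numerator = (1+beta^2)*P*R = 125/256
Denominator = beta^2*P + R = 5/24 + 15/32 = 65/96
F_beta = 75/104

75/104


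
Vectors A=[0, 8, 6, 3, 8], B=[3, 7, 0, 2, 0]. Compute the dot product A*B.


Dot product = sum of element-wise products
A[0]*B[0] = 0*3 = 0
A[1]*B[1] = 8*7 = 56
A[2]*B[2] = 6*0 = 0
A[3]*B[3] = 3*2 = 6
A[4]*B[4] = 8*0 = 0
Sum = 0 + 56 + 0 + 6 + 0 = 62

62


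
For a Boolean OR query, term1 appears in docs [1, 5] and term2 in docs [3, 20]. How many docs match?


Boolean OR: find union of posting lists
term1 docs: [1, 5]
term2 docs: [3, 20]
Union: [1, 3, 5, 20]
|union| = 4

4


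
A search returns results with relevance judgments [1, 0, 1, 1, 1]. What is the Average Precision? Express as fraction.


Computing P@k for each relevant position:
Position 1: relevant, P@1 = 1/1 = 1
Position 2: not relevant
Position 3: relevant, P@3 = 2/3 = 2/3
Position 4: relevant, P@4 = 3/4 = 3/4
Position 5: relevant, P@5 = 4/5 = 4/5
Sum of P@k = 1 + 2/3 + 3/4 + 4/5 = 193/60
AP = 193/60 / 4 = 193/240

193/240


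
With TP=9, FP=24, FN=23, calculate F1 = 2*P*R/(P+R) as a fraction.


F1 = 2 * P * R / (P + R)
P = TP/(TP+FP) = 9/33 = 3/11
R = TP/(TP+FN) = 9/32 = 9/32
2 * P * R = 2 * 3/11 * 9/32 = 27/176
P + R = 3/11 + 9/32 = 195/352
F1 = 27/176 / 195/352 = 18/65

18/65


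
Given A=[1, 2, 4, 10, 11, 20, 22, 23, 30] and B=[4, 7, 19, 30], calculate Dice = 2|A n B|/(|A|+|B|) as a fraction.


A intersect B = [4, 30]
|A intersect B| = 2
|A| = 9, |B| = 4
Dice = 2*2 / (9+4)
= 4 / 13 = 4/13

4/13


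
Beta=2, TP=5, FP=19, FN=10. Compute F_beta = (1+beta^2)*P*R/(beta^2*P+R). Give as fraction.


P = TP/(TP+FP) = 5/24 = 5/24
R = TP/(TP+FN) = 5/15 = 1/3
beta^2 = 2^2 = 4
(1 + beta^2) = 5
Numerator = (1+beta^2)*P*R = 25/72
Denominator = beta^2*P + R = 5/6 + 1/3 = 7/6
F_beta = 25/84

25/84


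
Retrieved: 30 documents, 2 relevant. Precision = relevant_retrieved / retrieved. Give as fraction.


Precision = relevant_retrieved / total_retrieved
= 2 / 30
= 2 / (2 + 28)
= 1/15

1/15


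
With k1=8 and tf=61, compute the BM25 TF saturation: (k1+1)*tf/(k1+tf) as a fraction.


BM25 TF component = (k1+1)*tf / (k1+tf)
k1 = 8, tf = 61
Numerator = (8+1)*61 = 549
Denominator = 8 + 61 = 69
= 549/69 = 183/23

183/23


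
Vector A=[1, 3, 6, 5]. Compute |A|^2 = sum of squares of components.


|A|^2 = sum of squared components
A[0]^2 = 1^2 = 1
A[1]^2 = 3^2 = 9
A[2]^2 = 6^2 = 36
A[3]^2 = 5^2 = 25
Sum = 1 + 9 + 36 + 25 = 71

71


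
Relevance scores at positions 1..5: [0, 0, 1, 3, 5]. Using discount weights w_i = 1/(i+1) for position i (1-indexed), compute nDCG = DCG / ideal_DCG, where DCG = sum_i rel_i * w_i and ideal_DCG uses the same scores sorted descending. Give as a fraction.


Position discount weights w_i = 1/(i+1) for i=1..5:
Weights = [1/2, 1/3, 1/4, 1/5, 1/6]
Actual relevance: [0, 0, 1, 3, 5]
DCG = 0/2 + 0/3 + 1/4 + 3/5 + 5/6 = 101/60
Ideal relevance (sorted desc): [5, 3, 1, 0, 0]
Ideal DCG = 5/2 + 3/3 + 1/4 + 0/5 + 0/6 = 15/4
nDCG = DCG / ideal_DCG = 101/60 / 15/4 = 101/225

101/225


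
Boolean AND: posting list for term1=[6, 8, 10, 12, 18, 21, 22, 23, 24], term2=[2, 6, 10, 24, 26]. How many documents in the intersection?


Boolean AND: find intersection of posting lists
term1 docs: [6, 8, 10, 12, 18, 21, 22, 23, 24]
term2 docs: [2, 6, 10, 24, 26]
Intersection: [6, 10, 24]
|intersection| = 3

3


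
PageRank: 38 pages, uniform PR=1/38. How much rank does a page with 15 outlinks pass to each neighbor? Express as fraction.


Initial PR = 1/38 = 1/38
Outlinks = 15
Contribution per link = PR / outlinks
= 1/38 / 15
= 1/570

1/570


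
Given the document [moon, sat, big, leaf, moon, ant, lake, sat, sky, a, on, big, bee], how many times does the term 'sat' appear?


Document has 13 words
Scanning for 'sat':
Found at positions: [1, 7]
Count = 2

2


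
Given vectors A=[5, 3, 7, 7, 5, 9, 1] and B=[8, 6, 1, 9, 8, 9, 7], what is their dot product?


Dot product = sum of element-wise products
A[0]*B[0] = 5*8 = 40
A[1]*B[1] = 3*6 = 18
A[2]*B[2] = 7*1 = 7
A[3]*B[3] = 7*9 = 63
A[4]*B[4] = 5*8 = 40
A[5]*B[5] = 9*9 = 81
A[6]*B[6] = 1*7 = 7
Sum = 40 + 18 + 7 + 63 + 40 + 81 + 7 = 256

256


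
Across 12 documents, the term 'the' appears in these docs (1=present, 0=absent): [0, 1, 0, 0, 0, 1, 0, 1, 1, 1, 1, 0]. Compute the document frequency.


Checking each document for 'the':
Doc 1: absent
Doc 2: present
Doc 3: absent
Doc 4: absent
Doc 5: absent
Doc 6: present
Doc 7: absent
Doc 8: present
Doc 9: present
Doc 10: present
Doc 11: present
Doc 12: absent
df = sum of presences = 0 + 1 + 0 + 0 + 0 + 1 + 0 + 1 + 1 + 1 + 1 + 0 = 6

6


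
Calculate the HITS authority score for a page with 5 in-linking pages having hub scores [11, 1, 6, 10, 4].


Authority = sum of hub scores of in-linkers
In-link 1: hub score = 11
In-link 2: hub score = 1
In-link 3: hub score = 6
In-link 4: hub score = 10
In-link 5: hub score = 4
Authority = 11 + 1 + 6 + 10 + 4 = 32

32


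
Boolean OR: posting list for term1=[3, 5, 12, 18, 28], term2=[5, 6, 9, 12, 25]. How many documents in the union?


Boolean OR: find union of posting lists
term1 docs: [3, 5, 12, 18, 28]
term2 docs: [5, 6, 9, 12, 25]
Union: [3, 5, 6, 9, 12, 18, 25, 28]
|union| = 8

8


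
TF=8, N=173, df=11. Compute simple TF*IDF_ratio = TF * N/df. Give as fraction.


TF * (N/df)
= 8 * (173/11)
= 8 * 173/11
= 1384/11

1384/11


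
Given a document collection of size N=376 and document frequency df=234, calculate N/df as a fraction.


IDF ratio = N / df
= 376 / 234
= 188/117

188/117


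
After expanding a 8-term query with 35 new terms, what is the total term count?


Original terms: 8
Expansion terms: 35
Total = 8 + 35 = 43

43


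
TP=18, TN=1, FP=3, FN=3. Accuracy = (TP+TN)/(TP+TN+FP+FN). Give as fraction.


Accuracy = (TP + TN) / (TP + TN + FP + FN)
TP + TN = 18 + 1 = 19
Total = 18 + 1 + 3 + 3 = 25
Accuracy = 19 / 25 = 19/25

19/25


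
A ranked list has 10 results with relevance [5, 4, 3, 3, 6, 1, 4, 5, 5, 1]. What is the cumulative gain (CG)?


Cumulative Gain = sum of relevance scores
Position 1: rel=5, running sum=5
Position 2: rel=4, running sum=9
Position 3: rel=3, running sum=12
Position 4: rel=3, running sum=15
Position 5: rel=6, running sum=21
Position 6: rel=1, running sum=22
Position 7: rel=4, running sum=26
Position 8: rel=5, running sum=31
Position 9: rel=5, running sum=36
Position 10: rel=1, running sum=37
CG = 37

37


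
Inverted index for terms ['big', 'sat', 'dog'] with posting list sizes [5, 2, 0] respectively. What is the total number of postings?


Summing posting list sizes:
'big': 5 postings
'sat': 2 postings
'dog': 0 postings
Total = 5 + 2 + 0 = 7

7


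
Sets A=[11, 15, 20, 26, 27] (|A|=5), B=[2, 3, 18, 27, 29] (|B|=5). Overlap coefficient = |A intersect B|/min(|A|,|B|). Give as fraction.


A intersect B = [27]
|A intersect B| = 1
min(|A|, |B|) = min(5, 5) = 5
Overlap = 1 / 5 = 1/5

1/5


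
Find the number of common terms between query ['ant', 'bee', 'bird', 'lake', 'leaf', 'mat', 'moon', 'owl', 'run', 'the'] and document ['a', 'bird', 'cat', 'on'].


Query terms: ['ant', 'bee', 'bird', 'lake', 'leaf', 'mat', 'moon', 'owl', 'run', 'the']
Document terms: ['a', 'bird', 'cat', 'on']
Common terms: ['bird']
Overlap count = 1

1


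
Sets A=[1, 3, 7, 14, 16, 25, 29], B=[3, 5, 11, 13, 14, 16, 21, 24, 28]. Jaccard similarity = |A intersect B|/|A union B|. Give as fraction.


A intersect B = [3, 14, 16]
|A intersect B| = 3
A union B = [1, 3, 5, 7, 11, 13, 14, 16, 21, 24, 25, 28, 29]
|A union B| = 13
Jaccard = 3/13 = 3/13

3/13


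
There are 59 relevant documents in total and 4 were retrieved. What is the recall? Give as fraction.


Recall = retrieved_relevant / total_relevant
= 4 / 59
= 4 / (4 + 55)
= 4/59

4/59


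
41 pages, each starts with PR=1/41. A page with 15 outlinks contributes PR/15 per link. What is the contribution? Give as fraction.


Initial PR = 1/41 = 1/41
Outlinks = 15
Contribution per link = PR / outlinks
= 1/41 / 15
= 1/615

1/615


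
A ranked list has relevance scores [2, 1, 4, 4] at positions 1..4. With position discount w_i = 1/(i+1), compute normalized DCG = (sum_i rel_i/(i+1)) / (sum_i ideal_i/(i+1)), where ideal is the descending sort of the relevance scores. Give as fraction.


Position discount weights w_i = 1/(i+1) for i=1..4:
Weights = [1/2, 1/3, 1/4, 1/5]
Actual relevance: [2, 1, 4, 4]
DCG = 2/2 + 1/3 + 4/4 + 4/5 = 47/15
Ideal relevance (sorted desc): [4, 4, 2, 1]
Ideal DCG = 4/2 + 4/3 + 2/4 + 1/5 = 121/30
nDCG = DCG / ideal_DCG = 47/15 / 121/30 = 94/121

94/121


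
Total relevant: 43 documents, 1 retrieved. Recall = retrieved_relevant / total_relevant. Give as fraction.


Recall = retrieved_relevant / total_relevant
= 1 / 43
= 1 / (1 + 42)
= 1/43

1/43


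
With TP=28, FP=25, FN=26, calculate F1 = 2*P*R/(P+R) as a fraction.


F1 = 2 * P * R / (P + R)
P = TP/(TP+FP) = 28/53 = 28/53
R = TP/(TP+FN) = 28/54 = 14/27
2 * P * R = 2 * 28/53 * 14/27 = 784/1431
P + R = 28/53 + 14/27 = 1498/1431
F1 = 784/1431 / 1498/1431 = 56/107

56/107


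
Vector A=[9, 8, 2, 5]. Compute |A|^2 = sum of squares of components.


|A|^2 = sum of squared components
A[0]^2 = 9^2 = 81
A[1]^2 = 8^2 = 64
A[2]^2 = 2^2 = 4
A[3]^2 = 5^2 = 25
Sum = 81 + 64 + 4 + 25 = 174

174


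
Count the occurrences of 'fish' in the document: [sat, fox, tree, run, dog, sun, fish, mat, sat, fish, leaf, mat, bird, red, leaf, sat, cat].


Document has 17 words
Scanning for 'fish':
Found at positions: [6, 9]
Count = 2

2


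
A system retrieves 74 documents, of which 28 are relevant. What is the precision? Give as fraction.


Precision = relevant_retrieved / total_retrieved
= 28 / 74
= 28 / (28 + 46)
= 14/37

14/37


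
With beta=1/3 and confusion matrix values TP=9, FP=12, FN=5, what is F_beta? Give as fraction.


P = TP/(TP+FP) = 9/21 = 3/7
R = TP/(TP+FN) = 9/14 = 9/14
beta^2 = 1/3^2 = 1/9
(1 + beta^2) = 10/9
Numerator = (1+beta^2)*P*R = 15/49
Denominator = beta^2*P + R = 1/21 + 9/14 = 29/42
F_beta = 90/203

90/203


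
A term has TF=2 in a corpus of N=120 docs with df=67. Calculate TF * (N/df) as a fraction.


TF * (N/df)
= 2 * (120/67)
= 2 * 120/67
= 240/67

240/67


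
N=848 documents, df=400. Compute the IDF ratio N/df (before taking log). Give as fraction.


IDF ratio = N / df
= 848 / 400
= 53/25

53/25


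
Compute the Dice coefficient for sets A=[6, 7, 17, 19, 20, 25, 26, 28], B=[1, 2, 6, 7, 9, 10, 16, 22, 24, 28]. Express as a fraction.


A intersect B = [6, 7, 28]
|A intersect B| = 3
|A| = 8, |B| = 10
Dice = 2*3 / (8+10)
= 6 / 18 = 1/3

1/3


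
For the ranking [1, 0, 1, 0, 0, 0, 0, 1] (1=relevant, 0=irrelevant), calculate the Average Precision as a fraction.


Computing P@k for each relevant position:
Position 1: relevant, P@1 = 1/1 = 1
Position 2: not relevant
Position 3: relevant, P@3 = 2/3 = 2/3
Position 4: not relevant
Position 5: not relevant
Position 6: not relevant
Position 7: not relevant
Position 8: relevant, P@8 = 3/8 = 3/8
Sum of P@k = 1 + 2/3 + 3/8 = 49/24
AP = 49/24 / 3 = 49/72

49/72


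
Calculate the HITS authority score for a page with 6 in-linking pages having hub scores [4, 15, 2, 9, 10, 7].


Authority = sum of hub scores of in-linkers
In-link 1: hub score = 4
In-link 2: hub score = 15
In-link 3: hub score = 2
In-link 4: hub score = 9
In-link 5: hub score = 10
In-link 6: hub score = 7
Authority = 4 + 15 + 2 + 9 + 10 + 7 = 47

47


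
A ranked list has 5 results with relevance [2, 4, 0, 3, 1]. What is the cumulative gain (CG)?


Cumulative Gain = sum of relevance scores
Position 1: rel=2, running sum=2
Position 2: rel=4, running sum=6
Position 3: rel=0, running sum=6
Position 4: rel=3, running sum=9
Position 5: rel=1, running sum=10
CG = 10

10


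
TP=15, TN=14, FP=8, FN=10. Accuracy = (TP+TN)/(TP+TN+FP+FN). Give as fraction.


Accuracy = (TP + TN) / (TP + TN + FP + FN)
TP + TN = 15 + 14 = 29
Total = 15 + 14 + 8 + 10 = 47
Accuracy = 29 / 47 = 29/47

29/47


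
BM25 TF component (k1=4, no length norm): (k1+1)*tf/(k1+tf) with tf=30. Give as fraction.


BM25 TF component = (k1+1)*tf / (k1+tf)
k1 = 4, tf = 30
Numerator = (4+1)*30 = 150
Denominator = 4 + 30 = 34
= 150/34 = 75/17

75/17


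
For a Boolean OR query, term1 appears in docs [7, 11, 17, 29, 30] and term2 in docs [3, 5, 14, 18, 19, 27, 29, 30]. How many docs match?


Boolean OR: find union of posting lists
term1 docs: [7, 11, 17, 29, 30]
term2 docs: [3, 5, 14, 18, 19, 27, 29, 30]
Union: [3, 5, 7, 11, 14, 17, 18, 19, 27, 29, 30]
|union| = 11

11


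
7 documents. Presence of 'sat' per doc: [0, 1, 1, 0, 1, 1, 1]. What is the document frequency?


Checking each document for 'sat':
Doc 1: absent
Doc 2: present
Doc 3: present
Doc 4: absent
Doc 5: present
Doc 6: present
Doc 7: present
df = sum of presences = 0 + 1 + 1 + 0 + 1 + 1 + 1 = 5

5


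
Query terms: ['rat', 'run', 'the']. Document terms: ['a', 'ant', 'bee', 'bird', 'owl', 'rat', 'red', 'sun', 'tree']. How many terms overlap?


Query terms: ['rat', 'run', 'the']
Document terms: ['a', 'ant', 'bee', 'bird', 'owl', 'rat', 'red', 'sun', 'tree']
Common terms: ['rat']
Overlap count = 1

1


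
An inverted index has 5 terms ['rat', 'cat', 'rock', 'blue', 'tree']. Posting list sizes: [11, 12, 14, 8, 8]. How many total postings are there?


Summing posting list sizes:
'rat': 11 postings
'cat': 12 postings
'rock': 14 postings
'blue': 8 postings
'tree': 8 postings
Total = 11 + 12 + 14 + 8 + 8 = 53

53


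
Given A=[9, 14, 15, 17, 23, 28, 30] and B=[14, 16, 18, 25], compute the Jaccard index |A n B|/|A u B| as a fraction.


A intersect B = [14]
|A intersect B| = 1
A union B = [9, 14, 15, 16, 17, 18, 23, 25, 28, 30]
|A union B| = 10
Jaccard = 1/10 = 1/10

1/10


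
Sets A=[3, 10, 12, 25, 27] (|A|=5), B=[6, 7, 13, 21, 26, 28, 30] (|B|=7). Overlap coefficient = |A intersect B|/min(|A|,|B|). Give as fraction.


A intersect B = []
|A intersect B| = 0
min(|A|, |B|) = min(5, 7) = 5
Overlap = 0 / 5 = 0

0


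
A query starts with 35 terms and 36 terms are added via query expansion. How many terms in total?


Original terms: 35
Expansion terms: 36
Total = 35 + 36 = 71

71


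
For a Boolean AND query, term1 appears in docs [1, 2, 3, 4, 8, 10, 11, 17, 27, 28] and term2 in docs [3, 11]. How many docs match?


Boolean AND: find intersection of posting lists
term1 docs: [1, 2, 3, 4, 8, 10, 11, 17, 27, 28]
term2 docs: [3, 11]
Intersection: [3, 11]
|intersection| = 2

2


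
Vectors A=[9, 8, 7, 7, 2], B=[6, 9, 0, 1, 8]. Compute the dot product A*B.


Dot product = sum of element-wise products
A[0]*B[0] = 9*6 = 54
A[1]*B[1] = 8*9 = 72
A[2]*B[2] = 7*0 = 0
A[3]*B[3] = 7*1 = 7
A[4]*B[4] = 2*8 = 16
Sum = 54 + 72 + 0 + 7 + 16 = 149

149


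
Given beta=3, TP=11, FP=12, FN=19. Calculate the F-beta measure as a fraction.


P = TP/(TP+FP) = 11/23 = 11/23
R = TP/(TP+FN) = 11/30 = 11/30
beta^2 = 3^2 = 9
(1 + beta^2) = 10
Numerator = (1+beta^2)*P*R = 121/69
Denominator = beta^2*P + R = 99/23 + 11/30 = 3223/690
F_beta = 110/293

110/293


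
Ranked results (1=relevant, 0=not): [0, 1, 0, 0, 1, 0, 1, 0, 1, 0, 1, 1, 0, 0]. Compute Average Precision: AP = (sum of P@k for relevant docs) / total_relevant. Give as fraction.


Computing P@k for each relevant position:
Position 1: not relevant
Position 2: relevant, P@2 = 1/2 = 1/2
Position 3: not relevant
Position 4: not relevant
Position 5: relevant, P@5 = 2/5 = 2/5
Position 6: not relevant
Position 7: relevant, P@7 = 3/7 = 3/7
Position 8: not relevant
Position 9: relevant, P@9 = 4/9 = 4/9
Position 10: not relevant
Position 11: relevant, P@11 = 5/11 = 5/11
Position 12: relevant, P@12 = 6/12 = 1/2
Position 13: not relevant
Position 14: not relevant
Sum of P@k = 1/2 + 2/5 + 3/7 + 4/9 + 5/11 + 1/2 = 9451/3465
AP = 9451/3465 / 6 = 9451/20790

9451/20790


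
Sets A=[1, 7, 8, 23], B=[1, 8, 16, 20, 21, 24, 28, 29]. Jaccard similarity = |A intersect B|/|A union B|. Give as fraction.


A intersect B = [1, 8]
|A intersect B| = 2
A union B = [1, 7, 8, 16, 20, 21, 23, 24, 28, 29]
|A union B| = 10
Jaccard = 2/10 = 1/5

1/5


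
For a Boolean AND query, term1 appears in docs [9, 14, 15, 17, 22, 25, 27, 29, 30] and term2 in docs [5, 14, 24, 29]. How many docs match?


Boolean AND: find intersection of posting lists
term1 docs: [9, 14, 15, 17, 22, 25, 27, 29, 30]
term2 docs: [5, 14, 24, 29]
Intersection: [14, 29]
|intersection| = 2

2


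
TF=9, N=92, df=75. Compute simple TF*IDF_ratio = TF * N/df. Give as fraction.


TF * (N/df)
= 9 * (92/75)
= 9 * 92/75
= 276/25

276/25


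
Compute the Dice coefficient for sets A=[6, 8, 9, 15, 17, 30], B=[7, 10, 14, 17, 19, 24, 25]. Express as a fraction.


A intersect B = [17]
|A intersect B| = 1
|A| = 6, |B| = 7
Dice = 2*1 / (6+7)
= 2 / 13 = 2/13

2/13


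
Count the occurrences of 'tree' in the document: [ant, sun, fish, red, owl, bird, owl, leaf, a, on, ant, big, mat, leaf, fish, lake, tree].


Document has 17 words
Scanning for 'tree':
Found at positions: [16]
Count = 1

1


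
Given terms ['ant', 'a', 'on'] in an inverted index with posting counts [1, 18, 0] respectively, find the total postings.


Summing posting list sizes:
'ant': 1 postings
'a': 18 postings
'on': 0 postings
Total = 1 + 18 + 0 = 19

19


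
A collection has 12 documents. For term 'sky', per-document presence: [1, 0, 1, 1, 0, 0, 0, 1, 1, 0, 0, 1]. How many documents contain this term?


Checking each document for 'sky':
Doc 1: present
Doc 2: absent
Doc 3: present
Doc 4: present
Doc 5: absent
Doc 6: absent
Doc 7: absent
Doc 8: present
Doc 9: present
Doc 10: absent
Doc 11: absent
Doc 12: present
df = sum of presences = 1 + 0 + 1 + 1 + 0 + 0 + 0 + 1 + 1 + 0 + 0 + 1 = 6

6


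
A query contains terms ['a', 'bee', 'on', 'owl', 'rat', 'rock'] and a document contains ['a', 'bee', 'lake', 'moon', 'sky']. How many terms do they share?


Query terms: ['a', 'bee', 'on', 'owl', 'rat', 'rock']
Document terms: ['a', 'bee', 'lake', 'moon', 'sky']
Common terms: ['a', 'bee']
Overlap count = 2

2


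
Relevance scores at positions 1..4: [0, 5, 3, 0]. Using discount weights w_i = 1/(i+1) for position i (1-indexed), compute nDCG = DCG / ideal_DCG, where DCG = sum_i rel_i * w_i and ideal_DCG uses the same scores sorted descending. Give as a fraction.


Position discount weights w_i = 1/(i+1) for i=1..4:
Weights = [1/2, 1/3, 1/4, 1/5]
Actual relevance: [0, 5, 3, 0]
DCG = 0/2 + 5/3 + 3/4 + 0/5 = 29/12
Ideal relevance (sorted desc): [5, 3, 0, 0]
Ideal DCG = 5/2 + 3/3 + 0/4 + 0/5 = 7/2
nDCG = DCG / ideal_DCG = 29/12 / 7/2 = 29/42

29/42


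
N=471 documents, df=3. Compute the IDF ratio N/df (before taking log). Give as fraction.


IDF ratio = N / df
= 471 / 3
= 157

157


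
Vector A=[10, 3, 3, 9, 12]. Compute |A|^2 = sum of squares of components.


|A|^2 = sum of squared components
A[0]^2 = 10^2 = 100
A[1]^2 = 3^2 = 9
A[2]^2 = 3^2 = 9
A[3]^2 = 9^2 = 81
A[4]^2 = 12^2 = 144
Sum = 100 + 9 + 9 + 81 + 144 = 343

343


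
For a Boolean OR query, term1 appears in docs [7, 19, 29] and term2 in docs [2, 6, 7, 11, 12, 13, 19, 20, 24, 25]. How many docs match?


Boolean OR: find union of posting lists
term1 docs: [7, 19, 29]
term2 docs: [2, 6, 7, 11, 12, 13, 19, 20, 24, 25]
Union: [2, 6, 7, 11, 12, 13, 19, 20, 24, 25, 29]
|union| = 11

11


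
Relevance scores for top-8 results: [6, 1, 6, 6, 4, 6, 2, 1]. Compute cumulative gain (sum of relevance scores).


Cumulative Gain = sum of relevance scores
Position 1: rel=6, running sum=6
Position 2: rel=1, running sum=7
Position 3: rel=6, running sum=13
Position 4: rel=6, running sum=19
Position 5: rel=4, running sum=23
Position 6: rel=6, running sum=29
Position 7: rel=2, running sum=31
Position 8: rel=1, running sum=32
CG = 32

32


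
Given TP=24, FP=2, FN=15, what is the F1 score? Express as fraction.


F1 = 2 * P * R / (P + R)
P = TP/(TP+FP) = 24/26 = 12/13
R = TP/(TP+FN) = 24/39 = 8/13
2 * P * R = 2 * 12/13 * 8/13 = 192/169
P + R = 12/13 + 8/13 = 20/13
F1 = 192/169 / 20/13 = 48/65

48/65


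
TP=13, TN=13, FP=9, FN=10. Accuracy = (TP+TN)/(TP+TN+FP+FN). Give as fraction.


Accuracy = (TP + TN) / (TP + TN + FP + FN)
TP + TN = 13 + 13 = 26
Total = 13 + 13 + 9 + 10 = 45
Accuracy = 26 / 45 = 26/45

26/45


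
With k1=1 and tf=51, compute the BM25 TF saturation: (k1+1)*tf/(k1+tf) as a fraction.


BM25 TF component = (k1+1)*tf / (k1+tf)
k1 = 1, tf = 51
Numerator = (1+1)*51 = 102
Denominator = 1 + 51 = 52
= 102/52 = 51/26

51/26


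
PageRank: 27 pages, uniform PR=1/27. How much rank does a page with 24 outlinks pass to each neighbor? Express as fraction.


Initial PR = 1/27 = 1/27
Outlinks = 24
Contribution per link = PR / outlinks
= 1/27 / 24
= 1/648

1/648


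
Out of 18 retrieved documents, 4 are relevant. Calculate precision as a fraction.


Precision = relevant_retrieved / total_retrieved
= 4 / 18
= 4 / (4 + 14)
= 2/9

2/9


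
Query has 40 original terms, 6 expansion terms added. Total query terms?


Original terms: 40
Expansion terms: 6
Total = 40 + 6 = 46

46


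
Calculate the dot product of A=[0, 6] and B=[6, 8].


Dot product = sum of element-wise products
A[0]*B[0] = 0*6 = 0
A[1]*B[1] = 6*8 = 48
Sum = 0 + 48 = 48

48


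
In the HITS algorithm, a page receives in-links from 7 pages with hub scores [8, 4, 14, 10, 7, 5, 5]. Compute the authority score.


Authority = sum of hub scores of in-linkers
In-link 1: hub score = 8
In-link 2: hub score = 4
In-link 3: hub score = 14
In-link 4: hub score = 10
In-link 5: hub score = 7
In-link 6: hub score = 5
In-link 7: hub score = 5
Authority = 8 + 4 + 14 + 10 + 7 + 5 + 5 = 53

53


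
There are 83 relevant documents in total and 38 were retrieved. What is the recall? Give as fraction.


Recall = retrieved_relevant / total_relevant
= 38 / 83
= 38 / (38 + 45)
= 38/83

38/83


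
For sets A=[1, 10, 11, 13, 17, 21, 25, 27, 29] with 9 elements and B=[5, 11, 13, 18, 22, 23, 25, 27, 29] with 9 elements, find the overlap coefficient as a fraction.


A intersect B = [11, 13, 25, 27, 29]
|A intersect B| = 5
min(|A|, |B|) = min(9, 9) = 9
Overlap = 5 / 9 = 5/9

5/9


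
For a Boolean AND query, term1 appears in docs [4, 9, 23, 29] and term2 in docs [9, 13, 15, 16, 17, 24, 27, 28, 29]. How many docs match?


Boolean AND: find intersection of posting lists
term1 docs: [4, 9, 23, 29]
term2 docs: [9, 13, 15, 16, 17, 24, 27, 28, 29]
Intersection: [9, 29]
|intersection| = 2

2


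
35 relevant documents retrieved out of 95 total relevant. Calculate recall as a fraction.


Recall = retrieved_relevant / total_relevant
= 35 / 95
= 35 / (35 + 60)
= 7/19

7/19


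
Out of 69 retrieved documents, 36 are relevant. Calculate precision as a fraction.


Precision = relevant_retrieved / total_retrieved
= 36 / 69
= 36 / (36 + 33)
= 12/23

12/23


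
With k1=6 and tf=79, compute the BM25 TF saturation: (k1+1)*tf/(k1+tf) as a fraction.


BM25 TF component = (k1+1)*tf / (k1+tf)
k1 = 6, tf = 79
Numerator = (6+1)*79 = 553
Denominator = 6 + 79 = 85
= 553/85 = 553/85

553/85
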